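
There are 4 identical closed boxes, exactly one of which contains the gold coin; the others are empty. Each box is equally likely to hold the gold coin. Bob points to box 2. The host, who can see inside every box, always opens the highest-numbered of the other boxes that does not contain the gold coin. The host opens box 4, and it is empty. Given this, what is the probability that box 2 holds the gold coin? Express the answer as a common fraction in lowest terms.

Apply Bayes' rule, conditioning on where the gold coin actually is.
If it is in any of boxes 1, 2, and 3 (prior 1/4 each): box 4 is the highest-numbered option available, probability 1; weight (1/4)·1 = 1/4 each.
If it is in box 4 (prior 1/4): the host opened box 4, so this case is ruled out; weight (1/4)·0 = 0.
The weights sum to 3/4.
So P(the gold coin in box 2 | the host opened box 4) = (1/4) / (3/4) = 1/3.

1/3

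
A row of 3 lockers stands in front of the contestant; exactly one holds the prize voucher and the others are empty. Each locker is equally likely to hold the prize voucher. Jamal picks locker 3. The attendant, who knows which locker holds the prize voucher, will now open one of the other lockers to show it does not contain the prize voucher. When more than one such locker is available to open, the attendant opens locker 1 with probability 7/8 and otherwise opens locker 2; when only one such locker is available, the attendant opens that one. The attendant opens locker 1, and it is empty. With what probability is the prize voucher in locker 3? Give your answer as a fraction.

Apply Bayes' rule, conditioning on where the prize voucher actually is.
If it is in locker 1 (prior 1/3): the attendant opened locker 1, so this case is ruled out; weight (1/3)·0 = 0.
If it is in locker 2 (prior 1/3): only locker 1 is available, probability 1; weight (1/3)·1 = 1/3.
If it is in locker 3 (prior 1/3): locker 1 is available, opened with probability 7/8; weight (1/3)·(7/8) = 7/24.
The weights sum to 5/8.
So P(the prize voucher in locker 3 | the attendant opened locker 1) = (7/24) / (5/8) = 7/15.

7/15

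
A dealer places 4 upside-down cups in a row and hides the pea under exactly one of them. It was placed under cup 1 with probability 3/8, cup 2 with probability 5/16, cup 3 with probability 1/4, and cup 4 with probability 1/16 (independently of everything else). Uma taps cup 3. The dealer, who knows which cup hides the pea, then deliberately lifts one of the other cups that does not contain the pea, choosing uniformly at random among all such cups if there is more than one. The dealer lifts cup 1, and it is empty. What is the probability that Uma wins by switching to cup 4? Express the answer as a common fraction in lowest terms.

3/26

Condition on the true location of the pea.
If it is under cup 1 (prior 3/8): the dealer opened cup 1, so this case is ruled out; weight (3/8)·0 = 0.
If it is under cup 2 (prior 5/16): the dealer has 2 equally likely choices, so probability 1/2; weight (5/16)·(1/2) = 5/32.
If it is under cup 3 (prior 1/4): the dealer has 3 equally likely choices, so probability 1/3; weight (1/4)·(1/3) = 1/12.
If it is under cup 4 (prior 1/16): the dealer has 2 equally likely choices, so probability 1/2; weight (1/16)·(1/2) = 1/32.
The weights sum to 13/48.
So P(the pea under cup 4 | the dealer opened cup 1) = (1/32) / (13/48) = 3/26.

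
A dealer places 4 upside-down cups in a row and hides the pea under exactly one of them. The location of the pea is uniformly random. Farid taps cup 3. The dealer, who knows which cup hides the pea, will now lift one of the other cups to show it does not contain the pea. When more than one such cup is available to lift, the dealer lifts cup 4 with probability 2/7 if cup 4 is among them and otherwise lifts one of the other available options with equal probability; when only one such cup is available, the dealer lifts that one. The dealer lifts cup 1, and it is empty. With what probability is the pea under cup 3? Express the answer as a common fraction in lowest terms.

Consider each possible location of the pea in turn.
If it is under cup 1 (prior 1/4): the dealer opened cup 1, so this case is ruled out; weight (1/4)·0 = 0.
If it is under cup 2 (prior 1/4): cup 4 is available but not opened, probability 5/7; weight (1/4)·(5/7) = 5/28.
If it is under cup 3 (prior 1/4): cup 4 is available but not opened; cup 1 gets probability (1 − 2/7)/2 = 5/14; weight (1/4)·(5/14) = 5/56.
If it is under cup 4 (prior 1/4): cup 4 holds the prize so is unavailable; the dealer chooses uniformly among the 2 others, probability 1/2; weight (1/4)·(1/2) = 1/8.
The weights sum to 11/28.
So P(the pea under cup 3 | the dealer opened cup 1) = (5/56) / (11/28) = 5/22.

5/22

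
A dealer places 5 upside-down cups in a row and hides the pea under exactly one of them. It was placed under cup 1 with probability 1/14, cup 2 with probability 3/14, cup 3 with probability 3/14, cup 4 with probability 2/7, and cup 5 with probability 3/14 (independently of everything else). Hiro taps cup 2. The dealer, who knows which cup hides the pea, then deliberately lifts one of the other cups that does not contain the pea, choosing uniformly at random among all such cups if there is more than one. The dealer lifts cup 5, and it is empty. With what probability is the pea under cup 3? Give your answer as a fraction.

12/41

Consider each possible location of the pea in turn.
If it is under cup 1 (prior 1/14): the dealer has 3 equally likely choices, so probability 1/3; weight (1/14)·(1/3) = 1/42.
If it is under cup 2 (prior 3/14): the dealer has 4 equally likely choices, so probability 1/4; weight (3/14)·(1/4) = 3/56.
If it is under cup 3 (prior 3/14): the dealer has 3 equally likely choices, so probability 1/3; weight (3/14)·(1/3) = 1/14.
If it is under cup 4 (prior 2/7): the dealer has 3 equally likely choices, so probability 1/3; weight (2/7)·(1/3) = 2/21.
If it is under cup 5 (prior 3/14): the dealer opened cup 5, so this case is ruled out; weight (3/14)·0 = 0.
The weights sum to 41/168.
So P(the pea under cup 3 | the dealer opened cup 5) = (1/14) / (41/168) = 12/41.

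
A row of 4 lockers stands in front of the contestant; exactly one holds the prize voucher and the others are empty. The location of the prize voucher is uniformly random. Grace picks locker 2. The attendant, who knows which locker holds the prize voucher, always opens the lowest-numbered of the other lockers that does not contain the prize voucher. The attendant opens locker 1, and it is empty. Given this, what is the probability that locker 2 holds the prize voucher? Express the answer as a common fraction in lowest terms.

1/3

Apply Bayes' rule, conditioning on where the prize voucher actually is.
If it is in locker 1 (prior 1/4): the attendant opened locker 1, so this case is ruled out; weight (1/4)·0 = 0.
If it is in any of lockers 2, 3, and 4 (prior 1/4 each): locker 1 is the lowest-numbered option available, probability 1; weight (1/4)·1 = 1/4 each.
The weights sum to 3/4.
So P(the prize voucher in locker 2 | the attendant opened locker 1) = (1/4) / (3/4) = 1/3.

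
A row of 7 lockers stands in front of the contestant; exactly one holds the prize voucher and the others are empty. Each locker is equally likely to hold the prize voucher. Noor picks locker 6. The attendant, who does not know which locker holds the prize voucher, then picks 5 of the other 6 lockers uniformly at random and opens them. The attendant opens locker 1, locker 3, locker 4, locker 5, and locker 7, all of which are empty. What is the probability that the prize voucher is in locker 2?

1/2

Consider each possible location of the prize voucher in turn.
If it is in any of lockers 1, 3, 4, 5, and 7 (prior 1/7 each): that locker was opened and seen not to hold the prize — ruled out; weight (1/7)·0 = 0 each.
If it is in either of lockers 2 and 6 (prior 1/7 each): the attendant picks exactly this set with probability 1/6 regardless, and none is the prize; weight (1/7)·(1/6) = 1/42 each.
The weights sum to 1/21.
So P(the prize voucher in locker 2 | the attendant opened locker 1, locker 3, locker 4, locker 5, and locker 7) = (1/42) / (1/21) = 1/2.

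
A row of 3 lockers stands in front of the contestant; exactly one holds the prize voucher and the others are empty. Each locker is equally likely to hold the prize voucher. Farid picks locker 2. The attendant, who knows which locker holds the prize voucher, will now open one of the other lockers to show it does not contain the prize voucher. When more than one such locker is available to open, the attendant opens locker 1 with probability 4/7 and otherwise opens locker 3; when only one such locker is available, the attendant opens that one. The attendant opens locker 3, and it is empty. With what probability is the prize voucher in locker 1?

7/10

Consider each possible location of the prize voucher in turn.
If it is in locker 1 (prior 1/3): only locker 3 is available, probability 1; weight (1/3)·1 = 1/3.
If it is in locker 2 (prior 1/3): locker 1 is available but not opened, probability 3/7; weight (1/3)·(3/7) = 1/7.
If it is in locker 3 (prior 1/3): the attendant opened locker 3, so this case is ruled out; weight (1/3)·0 = 0.
The weights sum to 10/21.
So P(the prize voucher in locker 1 | the attendant opened locker 3) = (1/3) / (10/21) = 7/10.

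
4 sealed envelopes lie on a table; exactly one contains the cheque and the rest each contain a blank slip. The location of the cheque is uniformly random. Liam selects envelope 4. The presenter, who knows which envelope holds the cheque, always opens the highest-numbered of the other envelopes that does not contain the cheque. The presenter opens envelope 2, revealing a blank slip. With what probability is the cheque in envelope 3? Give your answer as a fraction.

Consider each possible location of the cheque in turn.
If it is in either of envelopes 1 and 4 (prior 1/4 each): the presenter would have opened envelope 3 instead, probability 0; weight (1/4)·0 = 0 each.
If it is in envelope 2 (prior 1/4): the presenter opened envelope 2, so this case is ruled out; weight (1/4)·0 = 0.
If it is in envelope 3 (prior 1/4): envelope 2 is the highest-numbered option available, probability 1; weight (1/4)·1 = 1/4.
The weights sum to 1/4.
So P(the cheque in envelope 3 | the presenter opened envelope 2) = (1/4) / (1/4) = 1.

1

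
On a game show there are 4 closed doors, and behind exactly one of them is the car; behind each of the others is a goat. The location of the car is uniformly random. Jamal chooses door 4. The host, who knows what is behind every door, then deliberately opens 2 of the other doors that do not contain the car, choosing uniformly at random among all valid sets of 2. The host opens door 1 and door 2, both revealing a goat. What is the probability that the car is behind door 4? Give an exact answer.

1/4

Consider each possible location of the car in turn.
If it is behind either of doors 1 and 2 (prior 1/4 each): that door was opened and seen not to hold the prize — ruled out; weight (1/4)·0 = 0 each.
If it is behind door 3 (prior 1/4): the host has no choice, probability 1; weight (1/4)·1 = 1/4.
If it is behind door 4 (prior 1/4): the host has 3 equally likely choices, so probability 1/3; weight (1/4)·(1/3) = 1/12.
The weights sum to 1/3.
So P(the car behind door 4 | the host opened door 1 and door 2) = (1/12) / (1/3) = 1/4.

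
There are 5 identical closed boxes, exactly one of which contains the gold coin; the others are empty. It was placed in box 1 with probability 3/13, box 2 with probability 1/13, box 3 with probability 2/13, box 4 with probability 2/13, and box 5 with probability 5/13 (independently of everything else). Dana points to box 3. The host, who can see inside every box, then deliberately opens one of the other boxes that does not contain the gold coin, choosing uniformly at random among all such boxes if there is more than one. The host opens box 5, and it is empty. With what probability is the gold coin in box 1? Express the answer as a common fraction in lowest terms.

Apply Bayes' rule, conditioning on where the gold coin actually is.
If it is in box 1 (prior 3/13): the host has 3 equally likely choices, so probability 1/3; weight (3/13)·(1/3) = 1/13.
If it is in box 2 (prior 1/13): the host has 3 equally likely choices, so probability 1/3; weight (1/13)·(1/3) = 1/39.
If it is in box 3 (prior 2/13): the host has 4 equally likely choices, so probability 1/4; weight (2/13)·(1/4) = 1/26.
If it is in box 4 (prior 2/13): the host has 3 equally likely choices, so probability 1/3; weight (2/13)·(1/3) = 2/39.
If it is in box 5 (prior 5/13): the host opened box 5, so this case is ruled out; weight (5/13)·0 = 0.
The weights sum to 5/26.
So P(the gold coin in box 1 | the host opened box 5) = (1/13) / (5/26) = 2/5.

2/5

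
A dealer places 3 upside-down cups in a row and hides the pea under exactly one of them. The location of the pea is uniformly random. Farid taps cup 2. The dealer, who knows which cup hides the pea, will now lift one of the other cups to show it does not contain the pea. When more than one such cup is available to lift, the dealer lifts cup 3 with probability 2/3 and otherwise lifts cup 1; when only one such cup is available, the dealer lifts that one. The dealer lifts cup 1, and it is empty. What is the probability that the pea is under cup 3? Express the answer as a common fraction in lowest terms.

Apply Bayes' rule, conditioning on where the pea actually is.
If it is under cup 1 (prior 1/3): the dealer opened cup 1, so this case is ruled out; weight (1/3)·0 = 0.
If it is under cup 2 (prior 1/3): cup 3 is available but not opened, probability 1/3; weight (1/3)·(1/3) = 1/9.
If it is under cup 3 (prior 1/3): only cup 1 is available, probability 1; weight (1/3)·1 = 1/3.
The weights sum to 4/9.
So P(the pea under cup 3 | the dealer opened cup 1) = (1/3) / (4/9) = 3/4.

3/4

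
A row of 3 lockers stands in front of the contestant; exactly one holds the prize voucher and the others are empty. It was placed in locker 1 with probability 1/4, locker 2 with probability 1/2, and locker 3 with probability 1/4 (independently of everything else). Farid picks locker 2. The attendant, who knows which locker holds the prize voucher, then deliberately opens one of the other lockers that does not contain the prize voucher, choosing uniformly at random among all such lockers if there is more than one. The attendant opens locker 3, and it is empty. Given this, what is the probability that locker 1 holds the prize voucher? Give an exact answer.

Consider each possible location of the prize voucher in turn.
If it is in locker 1 (prior 1/4): the attendant has no choice, probability 1; weight (1/4)·1 = 1/4.
If it is in locker 2 (prior 1/2): the attendant has 2 equally likely choices, so probability 1/2; weight (1/2)·(1/2) = 1/4.
If it is in locker 3 (prior 1/4): the attendant opened locker 3, so this case is ruled out; weight (1/4)·0 = 0.
The weights sum to 1/2.
So P(the prize voucher in locker 1 | the attendant opened locker 3) = (1/4) / (1/2) = 1/2.

1/2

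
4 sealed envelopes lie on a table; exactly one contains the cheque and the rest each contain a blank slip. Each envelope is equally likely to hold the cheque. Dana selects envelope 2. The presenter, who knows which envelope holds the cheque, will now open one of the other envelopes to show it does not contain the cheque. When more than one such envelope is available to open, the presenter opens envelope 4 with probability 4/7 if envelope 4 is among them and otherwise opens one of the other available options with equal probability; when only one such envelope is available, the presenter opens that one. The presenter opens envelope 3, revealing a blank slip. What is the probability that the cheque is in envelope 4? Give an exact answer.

7/16

Consider each possible location of the cheque in turn.
If it is in envelope 1 (prior 1/4): envelope 4 is available but not opened, probability 3/7; weight (1/4)·(3/7) = 3/28.
If it is in envelope 2 (prior 1/4): envelope 4 is available but not opened; envelope 3 gets probability (1 − 4/7)/2 = 3/14; weight (1/4)·(3/14) = 3/56.
If it is in envelope 3 (prior 1/4): the presenter opened envelope 3, so this case is ruled out; weight (1/4)·0 = 0.
If it is in envelope 4 (prior 1/4): envelope 4 holds the prize so is unavailable; the presenter chooses uniformly among the 2 others, probability 1/2; weight (1/4)·(1/2) = 1/8.
The weights sum to 2/7.
So P(the cheque in envelope 4 | the presenter opened envelope 3) = (1/8) / (2/7) = 7/16.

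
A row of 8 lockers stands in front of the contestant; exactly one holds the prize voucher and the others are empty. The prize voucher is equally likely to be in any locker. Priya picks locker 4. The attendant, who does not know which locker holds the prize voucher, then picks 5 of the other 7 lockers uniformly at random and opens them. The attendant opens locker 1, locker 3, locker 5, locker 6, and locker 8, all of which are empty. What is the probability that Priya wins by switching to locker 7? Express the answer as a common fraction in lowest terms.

1/3

Apply Bayes' rule, conditioning on where the prize voucher actually is.
If it is in any of lockers 1, 3, 5, 6, and 8 (prior 1/8 each): that locker was opened and seen not to hold the prize — ruled out; weight (1/8)·0 = 0 each.
If it is in any of lockers 2, 4, and 7 (prior 1/8 each): the attendant picks exactly this set with probability 1/21 regardless, and none is the prize; weight (1/8)·(1/21) = 1/168 each.
The weights sum to 1/56.
So P(the prize voucher in locker 7 | the attendant opened locker 1, locker 3, locker 5, locker 6, and locker 8) = (1/168) / (1/56) = 1/3.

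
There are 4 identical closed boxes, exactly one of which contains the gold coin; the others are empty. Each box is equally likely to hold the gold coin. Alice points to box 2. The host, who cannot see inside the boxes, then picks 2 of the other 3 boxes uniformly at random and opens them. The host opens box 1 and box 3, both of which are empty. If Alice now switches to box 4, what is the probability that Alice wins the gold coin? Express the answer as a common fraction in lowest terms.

Consider each possible location of the gold coin in turn.
If it is in either of boxes 1 and 3 (prior 1/4 each): that box was opened and seen not to hold the prize — ruled out; weight (1/4)·0 = 0 each.
If it is in either of boxes 2 and 4 (prior 1/4 each): the host picks exactly this set with probability 1/3 regardless, and none is the prize; weight (1/4)·(1/3) = 1/12 each.
The weights sum to 1/6.
So P(the gold coin in box 4 | the host opened box 1 and box 3) = (1/12) / (1/6) = 1/2.

1/2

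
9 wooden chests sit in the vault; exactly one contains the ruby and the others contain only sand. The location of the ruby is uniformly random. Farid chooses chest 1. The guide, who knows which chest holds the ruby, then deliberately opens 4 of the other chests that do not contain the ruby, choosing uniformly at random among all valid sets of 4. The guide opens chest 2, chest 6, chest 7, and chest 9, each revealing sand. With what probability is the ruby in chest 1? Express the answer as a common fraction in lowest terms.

1/9

Condition on the true location of the ruby.
If it is in chest 1 (prior 1/9): the guide has 70 equally likely choices, so probability 1/70; weight (1/9)·(1/70) = 1/630.
If it is in any of chests 2, 6, 7, and 9 (prior 1/9 each): that chest was opened and seen not to hold the prize — ruled out; weight (1/9)·0 = 0 each.
If it is in any of chests 3, 4, 5, and 8 (prior 1/9 each): the guide has 35 equally likely choices, so probability 1/35; weight (1/9)·(1/35) = 1/315 each.
The weights sum to 1/70.
So P(the ruby in chest 1 | the guide opened chest 2, chest 6, chest 7, and chest 9) = (1/630) / (1/70) = 1/9.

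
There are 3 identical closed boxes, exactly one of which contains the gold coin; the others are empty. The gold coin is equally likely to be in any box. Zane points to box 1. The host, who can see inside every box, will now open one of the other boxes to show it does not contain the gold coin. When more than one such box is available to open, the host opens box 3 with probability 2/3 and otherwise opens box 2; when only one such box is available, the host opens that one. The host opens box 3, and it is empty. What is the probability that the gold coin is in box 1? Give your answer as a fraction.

2/5

Condition on the true location of the gold coin.
If it is in box 1 (prior 1/3): box 3 is available, opened with probability 2/3; weight (1/3)·(2/3) = 2/9.
If it is in box 2 (prior 1/3): only box 3 is available, probability 1; weight (1/3)·1 = 1/3.
If it is in box 3 (prior 1/3): the host opened box 3, so this case is ruled out; weight (1/3)·0 = 0.
The weights sum to 5/9.
So P(the gold coin in box 1 | the host opened box 3) = (2/9) / (5/9) = 2/5.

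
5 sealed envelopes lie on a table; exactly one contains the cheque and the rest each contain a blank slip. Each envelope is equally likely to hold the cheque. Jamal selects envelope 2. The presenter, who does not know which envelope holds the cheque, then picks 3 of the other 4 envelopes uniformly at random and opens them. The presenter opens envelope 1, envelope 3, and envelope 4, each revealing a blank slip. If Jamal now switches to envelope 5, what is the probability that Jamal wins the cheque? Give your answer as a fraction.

1/2

Condition on the true location of the cheque.
If it is in any of envelopes 1, 3, and 4 (prior 1/5 each): that envelope was opened and seen not to hold the prize — ruled out; weight (1/5)·0 = 0 each.
If it is in either of envelopes 2 and 5 (prior 1/5 each): the presenter picks exactly this set with probability 1/4 regardless, and none is the prize; weight (1/5)·(1/4) = 1/20 each.
The weights sum to 1/10.
So P(the cheque in envelope 5 | the presenter opened envelope 1, envelope 3, and envelope 4) = (1/20) / (1/10) = 1/2.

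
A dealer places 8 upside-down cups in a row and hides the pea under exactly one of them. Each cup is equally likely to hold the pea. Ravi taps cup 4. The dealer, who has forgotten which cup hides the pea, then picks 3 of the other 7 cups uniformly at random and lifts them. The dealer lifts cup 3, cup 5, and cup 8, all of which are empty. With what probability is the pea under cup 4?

1/5

Consider each possible location of the pea in turn.
If it is under any of cups 1, 2, 4, 6, and 7 (prior 1/8 each): the dealer picks exactly this set with probability 1/35 regardless, and none is the prize; weight (1/8)·(1/35) = 1/280 each.
If it is under any of cups 3, 5, and 8 (prior 1/8 each): that cup was opened and seen not to hold the prize — ruled out; weight (1/8)·0 = 0 each.
The weights sum to 1/56.
So P(the pea under cup 4 | the dealer opened cup 3, cup 5, and cup 8) = (1/280) / (1/56) = 1/5.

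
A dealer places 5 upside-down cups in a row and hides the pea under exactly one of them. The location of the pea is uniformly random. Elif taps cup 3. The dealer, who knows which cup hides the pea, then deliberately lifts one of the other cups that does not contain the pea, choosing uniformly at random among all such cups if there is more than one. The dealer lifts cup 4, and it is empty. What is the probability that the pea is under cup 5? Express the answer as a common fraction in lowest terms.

Apply Bayes' rule, conditioning on where the pea actually is.
If it is under any of cups 1, 2, and 5 (prior 1/5 each): the dealer has 3 equally likely choices, so probability 1/3; weight (1/5)·(1/3) = 1/15 each.
If it is under cup 3 (prior 1/5): the dealer has 4 equally likely choices, so probability 1/4; weight (1/5)·(1/4) = 1/20.
If it is under cup 4 (prior 1/5): the dealer opened cup 4, so this case is ruled out; weight (1/5)·0 = 0.
The weights sum to 1/4.
So P(the pea under cup 5 | the dealer opened cup 4) = (1/15) / (1/4) = 4/15.

4/15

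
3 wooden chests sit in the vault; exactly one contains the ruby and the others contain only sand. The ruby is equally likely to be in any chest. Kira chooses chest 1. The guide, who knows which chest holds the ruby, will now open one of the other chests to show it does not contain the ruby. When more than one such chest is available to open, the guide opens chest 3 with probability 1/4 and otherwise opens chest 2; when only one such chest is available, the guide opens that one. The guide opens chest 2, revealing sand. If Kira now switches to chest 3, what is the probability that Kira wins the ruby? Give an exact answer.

Condition on the true location of the ruby.
If it is in chest 1 (prior 1/3): chest 3 is available but not opened, probability 3/4; weight (1/3)·(3/4) = 1/4.
If it is in chest 2 (prior 1/3): the guide opened chest 2, so this case is ruled out; weight (1/3)·0 = 0.
If it is in chest 3 (prior 1/3): only chest 2 is available, probability 1; weight (1/3)·1 = 1/3.
The weights sum to 7/12.
So P(the ruby in chest 3 | the guide opened chest 2) = (1/3) / (7/12) = 4/7.

4/7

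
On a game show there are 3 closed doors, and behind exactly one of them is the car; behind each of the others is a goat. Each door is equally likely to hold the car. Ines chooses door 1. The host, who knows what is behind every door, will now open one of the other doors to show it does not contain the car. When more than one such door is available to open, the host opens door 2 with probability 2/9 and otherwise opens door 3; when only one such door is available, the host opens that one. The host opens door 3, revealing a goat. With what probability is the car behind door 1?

Apply Bayes' rule, conditioning on where the car actually is.
If it is behind door 1 (prior 1/3): door 2 is available but not opened, probability 7/9; weight (1/3)·(7/9) = 7/27.
If it is behind door 2 (prior 1/3): only door 3 is available, probability 1; weight (1/3)·1 = 1/3.
If it is behind door 3 (prior 1/3): the host opened door 3, so this case is ruled out; weight (1/3)·0 = 0.
The weights sum to 16/27.
So P(the car behind door 1 | the host opened door 3) = (7/27) / (16/27) = 7/16.

7/16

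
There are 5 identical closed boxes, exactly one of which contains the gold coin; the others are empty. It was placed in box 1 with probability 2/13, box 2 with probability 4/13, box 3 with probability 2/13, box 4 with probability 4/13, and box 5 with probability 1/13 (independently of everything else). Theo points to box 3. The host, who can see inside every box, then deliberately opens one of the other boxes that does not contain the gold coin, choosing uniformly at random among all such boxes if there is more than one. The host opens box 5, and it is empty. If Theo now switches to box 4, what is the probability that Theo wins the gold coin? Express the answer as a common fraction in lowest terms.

8/23

Consider each possible location of the gold coin in turn.
If it is in box 1 (prior 2/13): the host has 3 equally likely choices, so probability 1/3; weight (2/13)·(1/3) = 2/39.
If it is in either of boxes 2 and 4 (prior 4/13 each): the host has 3 equally likely choices, so probability 1/3; weight (4/13)·(1/3) = 4/39 each.
If it is in box 3 (prior 2/13): the host has 4 equally likely choices, so probability 1/4; weight (2/13)·(1/4) = 1/26.
If it is in box 5 (prior 1/13): the host opened box 5, so this case is ruled out; weight (1/13)·0 = 0.
The weights sum to 23/78.
So P(the gold coin in box 4 | the host opened box 5) = (4/39) / (23/78) = 8/23.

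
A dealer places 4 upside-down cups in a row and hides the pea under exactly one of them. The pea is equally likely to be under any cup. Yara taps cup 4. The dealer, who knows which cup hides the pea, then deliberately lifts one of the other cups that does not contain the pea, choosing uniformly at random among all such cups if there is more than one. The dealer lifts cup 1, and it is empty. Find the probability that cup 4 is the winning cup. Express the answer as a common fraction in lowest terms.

Apply Bayes' rule, conditioning on where the pea actually is.
If it is under cup 1 (prior 1/4): the dealer opened cup 1, so this case is ruled out; weight (1/4)·0 = 0.
If it is under either of cups 2 and 3 (prior 1/4 each): the dealer has 2 equally likely choices, so probability 1/2; weight (1/4)·(1/2) = 1/8 each.
If it is under cup 4 (prior 1/4): the dealer has 3 equally likely choices, so probability 1/3; weight (1/4)·(1/3) = 1/12.
The weights sum to 1/3.
So P(the pea under cup 4 | the dealer opened cup 1) = (1/12) / (1/3) = 1/4.

1/4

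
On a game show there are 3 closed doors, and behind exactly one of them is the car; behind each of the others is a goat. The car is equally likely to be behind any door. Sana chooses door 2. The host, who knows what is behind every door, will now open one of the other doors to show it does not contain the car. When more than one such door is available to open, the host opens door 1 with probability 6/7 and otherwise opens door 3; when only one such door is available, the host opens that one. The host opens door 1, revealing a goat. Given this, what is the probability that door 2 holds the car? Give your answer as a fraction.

6/13

Condition on the true location of the car.
If it is behind door 1 (prior 1/3): the host opened door 1, so this case is ruled out; weight (1/3)·0 = 0.
If it is behind door 2 (prior 1/3): door 1 is available, opened with probability 6/7; weight (1/3)·(6/7) = 2/7.
If it is behind door 3 (prior 1/3): only door 1 is available, probability 1; weight (1/3)·1 = 1/3.
The weights sum to 13/21.
So P(the car behind door 2 | the host opened door 1) = (2/7) / (13/21) = 6/13.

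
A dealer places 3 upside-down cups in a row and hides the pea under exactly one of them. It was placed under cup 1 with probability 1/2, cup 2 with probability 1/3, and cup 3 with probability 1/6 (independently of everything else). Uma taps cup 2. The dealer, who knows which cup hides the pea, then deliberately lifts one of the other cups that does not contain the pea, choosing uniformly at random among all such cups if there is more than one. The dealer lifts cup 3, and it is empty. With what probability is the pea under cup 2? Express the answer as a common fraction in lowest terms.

1/4

Apply Bayes' rule, conditioning on where the pea actually is.
If it is under cup 1 (prior 1/2): the dealer has no choice, probability 1; weight (1/2)·1 = 1/2.
If it is under cup 2 (prior 1/3): the dealer has 2 equally likely choices, so probability 1/2; weight (1/3)·(1/2) = 1/6.
If it is under cup 3 (prior 1/6): the dealer opened cup 3, so this case is ruled out; weight (1/6)·0 = 0.
The weights sum to 2/3.
So P(the pea under cup 2 | the dealer opened cup 3) = (1/6) / (2/3) = 1/4.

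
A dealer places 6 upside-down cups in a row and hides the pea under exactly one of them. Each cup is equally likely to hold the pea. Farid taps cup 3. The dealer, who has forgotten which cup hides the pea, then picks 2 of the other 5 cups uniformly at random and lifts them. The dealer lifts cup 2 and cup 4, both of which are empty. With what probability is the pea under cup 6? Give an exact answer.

1/4

Because the dealer chose which cups to lift without knowing where the pea is, the choice is independent of the prize location. Learning that none of the 2 opened cups holds the pea simply rules out those 2 locations and leaves the remaining 4 cups still equally likely by symmetry.
So P(the pea under cup 6) = 1/4.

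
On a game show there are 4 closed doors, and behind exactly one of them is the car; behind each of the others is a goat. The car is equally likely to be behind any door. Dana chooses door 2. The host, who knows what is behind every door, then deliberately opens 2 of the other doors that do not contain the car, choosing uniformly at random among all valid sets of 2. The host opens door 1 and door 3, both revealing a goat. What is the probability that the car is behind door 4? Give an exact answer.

Consider each possible location of the car in turn.
If it is behind either of doors 1 and 3 (prior 1/4 each): that door was opened and seen not to hold the prize — ruled out; weight (1/4)·0 = 0 each.
If it is behind door 2 (prior 1/4): the host has 3 equally likely choices, so probability 1/3; weight (1/4)·(1/3) = 1/12.
If it is behind door 4 (prior 1/4): the host has no choice, probability 1; weight (1/4)·1 = 1/4.
The weights sum to 1/3.
So P(the car behind door 4 | the host opened door 1 and door 3) = (1/4) / (1/3) = 3/4.

3/4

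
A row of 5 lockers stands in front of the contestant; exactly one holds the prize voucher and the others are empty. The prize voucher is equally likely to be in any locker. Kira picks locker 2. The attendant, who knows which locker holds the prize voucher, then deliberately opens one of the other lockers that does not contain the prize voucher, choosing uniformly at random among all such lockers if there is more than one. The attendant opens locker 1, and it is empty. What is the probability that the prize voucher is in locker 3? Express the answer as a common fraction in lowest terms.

4/15

Condition on the true location of the prize voucher.
If it is in locker 1 (prior 1/5): the attendant opened locker 1, so this case is ruled out; weight (1/5)·0 = 0.
If it is in locker 2 (prior 1/5): the attendant has 4 equally likely choices, so probability 1/4; weight (1/5)·(1/4) = 1/20.
If it is in any of lockers 3, 4, and 5 (prior 1/5 each): the attendant has 3 equally likely choices, so probability 1/3; weight (1/5)·(1/3) = 1/15 each.
The weights sum to 1/4.
So P(the prize voucher in locker 3 | the attendant opened locker 1) = (1/15) / (1/4) = 4/15.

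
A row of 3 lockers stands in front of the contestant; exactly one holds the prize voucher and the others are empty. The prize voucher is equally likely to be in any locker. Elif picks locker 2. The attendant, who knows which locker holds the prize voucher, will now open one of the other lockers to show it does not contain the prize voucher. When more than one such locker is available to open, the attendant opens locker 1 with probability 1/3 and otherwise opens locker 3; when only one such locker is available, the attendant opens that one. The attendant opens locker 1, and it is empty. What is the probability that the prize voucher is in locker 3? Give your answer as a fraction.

3/4

Apply Bayes' rule, conditioning on where the prize voucher actually is.
If it is in locker 1 (prior 1/3): the attendant opened locker 1, so this case is ruled out; weight (1/3)·0 = 0.
If it is in locker 2 (prior 1/3): locker 1 is available, opened with probability 1/3; weight (1/3)·(1/3) = 1/9.
If it is in locker 3 (prior 1/3): only locker 1 is available, probability 1; weight (1/3)·1 = 1/3.
The weights sum to 4/9.
So P(the prize voucher in locker 3 | the attendant opened locker 1) = (1/3) / (4/9) = 3/4.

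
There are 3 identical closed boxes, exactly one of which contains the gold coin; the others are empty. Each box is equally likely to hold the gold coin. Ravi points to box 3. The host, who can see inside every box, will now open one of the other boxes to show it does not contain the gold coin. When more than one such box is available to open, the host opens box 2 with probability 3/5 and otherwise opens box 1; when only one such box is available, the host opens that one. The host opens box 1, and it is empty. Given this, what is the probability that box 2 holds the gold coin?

Consider each possible location of the gold coin in turn.
If it is in box 1 (prior 1/3): the host opened box 1, so this case is ruled out; weight (1/3)·0 = 0.
If it is in box 2 (prior 1/3): only box 1 is available, probability 1; weight (1/3)·1 = 1/3.
If it is in box 3 (prior 1/3): box 2 is available but not opened, probability 2/5; weight (1/3)·(2/5) = 2/15.
The weights sum to 7/15.
So P(the gold coin in box 2 | the host opened box 1) = (1/3) / (7/15) = 5/7.

5/7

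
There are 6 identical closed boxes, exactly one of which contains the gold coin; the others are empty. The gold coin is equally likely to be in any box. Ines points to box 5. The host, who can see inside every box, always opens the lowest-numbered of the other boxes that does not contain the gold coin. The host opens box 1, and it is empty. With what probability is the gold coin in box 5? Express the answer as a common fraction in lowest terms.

Apply Bayes' rule, conditioning on where the gold coin actually is.
If it is in box 1 (prior 1/6): the host opened box 1, so this case is ruled out; weight (1/6)·0 = 0.
If it is in any of boxes 2, 3, 4, 5, and 6 (prior 1/6 each): box 1 is the lowest-numbered option available, probability 1; weight (1/6)·1 = 1/6 each.
The weights sum to 5/6.
So P(the gold coin in box 5 | the host opened box 1) = (1/6) / (5/6) = 1/5.

1/5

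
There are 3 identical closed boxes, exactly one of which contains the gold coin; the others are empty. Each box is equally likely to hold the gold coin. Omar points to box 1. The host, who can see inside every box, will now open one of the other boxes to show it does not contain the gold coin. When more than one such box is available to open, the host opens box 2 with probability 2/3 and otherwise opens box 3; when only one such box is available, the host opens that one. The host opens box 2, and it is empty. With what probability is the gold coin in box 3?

Consider each possible location of the gold coin in turn.
If it is in box 1 (prior 1/3): box 2 is available, opened with probability 2/3; weight (1/3)·(2/3) = 2/9.
If it is in box 2 (prior 1/3): the host opened box 2, so this case is ruled out; weight (1/3)·0 = 0.
If it is in box 3 (prior 1/3): only box 2 is available, probability 1; weight (1/3)·1 = 1/3.
The weights sum to 5/9.
So P(the gold coin in box 3 | the host opened box 2) = (1/3) / (5/9) = 3/5.

3/5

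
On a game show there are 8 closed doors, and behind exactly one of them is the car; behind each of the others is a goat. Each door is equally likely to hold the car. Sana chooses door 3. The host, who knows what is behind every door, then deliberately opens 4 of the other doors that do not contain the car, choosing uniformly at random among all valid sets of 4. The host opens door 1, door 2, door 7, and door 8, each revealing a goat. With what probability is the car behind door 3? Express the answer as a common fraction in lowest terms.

Apply Bayes' rule, conditioning on where the car actually is.
If it is behind any of doors 1, 2, 7, and 8 (prior 1/8 each): that door was opened and seen not to hold the prize — ruled out; weight (1/8)·0 = 0 each.
If it is behind door 3 (prior 1/8): the host has 35 equally likely choices, so probability 1/35; weight (1/8)·(1/35) = 1/280.
If it is behind any of doors 4, 5, and 6 (prior 1/8 each): the host has 15 equally likely choices, so probability 1/15; weight (1/8)·(1/15) = 1/120 each.
The weights sum to 1/35.
So P(the car behind door 3 | the host opened door 1, door 2, door 7, and door 8) = (1/280) / (1/35) = 1/8.

1/8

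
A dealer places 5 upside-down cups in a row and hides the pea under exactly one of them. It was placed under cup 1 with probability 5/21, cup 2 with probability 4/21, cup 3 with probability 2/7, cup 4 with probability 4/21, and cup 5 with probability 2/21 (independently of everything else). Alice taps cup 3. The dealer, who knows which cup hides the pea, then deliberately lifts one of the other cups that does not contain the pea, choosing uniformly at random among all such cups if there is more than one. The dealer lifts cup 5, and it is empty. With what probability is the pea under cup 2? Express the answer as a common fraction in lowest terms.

8/35

Apply Bayes' rule, conditioning on where the pea actually is.
If it is under cup 1 (prior 5/21): the dealer has 3 equally likely choices, so probability 1/3; weight (5/21)·(1/3) = 5/63.
If it is under either of cups 2 and 4 (prior 4/21 each): the dealer has 3 equally likely choices, so probability 1/3; weight (4/21)·(1/3) = 4/63 each.
If it is under cup 3 (prior 2/7): the dealer has 4 equally likely choices, so probability 1/4; weight (2/7)·(1/4) = 1/14.
If it is under cup 5 (prior 2/21): the dealer opened cup 5, so this case is ruled out; weight (2/21)·0 = 0.
The weights sum to 5/18.
So P(the pea under cup 2 | the dealer opened cup 5) = (4/63) / (5/18) = 8/35.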